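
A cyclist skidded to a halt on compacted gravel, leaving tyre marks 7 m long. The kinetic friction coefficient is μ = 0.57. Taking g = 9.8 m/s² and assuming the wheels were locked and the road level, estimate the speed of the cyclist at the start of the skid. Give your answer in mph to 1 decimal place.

Deceleration a = μg = 0.57 × 9.8 = 5.586 m/s².
v = √(2a·d) = √(2 × 5.586 × 7) = √78.204 = 8.8433 m/s.
= 8.8433 ÷ 0.44704 = 19.782 mph.

Initial speed ≈ 19.8 mph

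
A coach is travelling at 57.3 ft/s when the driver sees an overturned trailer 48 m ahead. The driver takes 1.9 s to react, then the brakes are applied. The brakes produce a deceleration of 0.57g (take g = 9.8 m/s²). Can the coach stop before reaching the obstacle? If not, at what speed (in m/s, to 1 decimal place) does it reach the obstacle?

57.3 ft/s × 0.3048 = 17.4650 m/s.
a = 0.57 × 9.8 = 5.586 m/s².
Reaction distance = 17.4650 × 1.9 = 33.183 m.
Braking distance needed to stop: v²/(2a) = 305.026 / 11.172 = 27.303 m, so total needed = 33.183 + 27.303 = 60.486 m > 48 m — it cannot stop.
Distance remaining when braking begins: 48 − 33.183 = 14.817 m.
v² = v₀² − 2a·d = 305.026 − 2 × 5.586 × 14.817 = 139.490 m²/s².
v = √139.490 = 11.811 m/s.

No — it strikes the obstacle at 11.8 m/s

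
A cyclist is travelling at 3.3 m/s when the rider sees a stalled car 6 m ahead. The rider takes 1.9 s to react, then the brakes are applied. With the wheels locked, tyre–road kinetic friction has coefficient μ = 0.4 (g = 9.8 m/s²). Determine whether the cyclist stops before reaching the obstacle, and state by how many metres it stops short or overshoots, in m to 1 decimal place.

a = μg = 0.4 × 9.8 = 3.920 m/s².
Reaction distance = 3.3000 × 1.9 = 6.270 m.
Braking distance = v²/(2a) = 10.890 / 7.840 = 1.389 m.
Total stopping distance = 6.270 + 1.389 = 7.659 m, vs 6 m available — it cannot stop in time and overshoots by 7.659 − 6 = 1.659 m.

No — it overshoots by 1.7 m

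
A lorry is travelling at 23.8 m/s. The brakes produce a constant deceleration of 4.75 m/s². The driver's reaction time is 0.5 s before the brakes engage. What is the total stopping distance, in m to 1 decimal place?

Reaction distance = v·t_r = 23.8000 × 0.5 = 11.900 m.
Braking distance = v²/(2a) = 23.8000² / (2 × 4.750) = 566.440 / 9.500 = 59.625 m.
Total = 11.900 + 59.625 = 71.525 m.

Total stopping distance ≈ 71.5 m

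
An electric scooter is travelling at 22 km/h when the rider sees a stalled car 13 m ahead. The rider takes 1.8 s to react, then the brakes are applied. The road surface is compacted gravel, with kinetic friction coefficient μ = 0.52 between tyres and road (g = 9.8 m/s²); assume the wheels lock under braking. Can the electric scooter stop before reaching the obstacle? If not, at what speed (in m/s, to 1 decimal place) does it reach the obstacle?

22 km/h ÷ 3.6 = 6.1111 m/s.
a = μg = 0.52 × 9.8 = 5.096 m/s².
Reaction distance = 6.1111 × 1.8 = 11.000 m.
Braking distance needed to stop: v²/(2a) = 37.346 / 10.192 = 3.664 m, so total needed = 11.000 + 3.664 = 14.664 m > 13 m — it cannot stop.
Distance remaining when braking begins: 13 − 11.000 = 2.000 m.
v² = v₀² − 2a·d = 37.346 − 2 × 5.096 × 2.000 = 16.962 m²/s².
v = √16.962 = 4.118 m/s.

No — it strikes the obstacle at 4.1 m/s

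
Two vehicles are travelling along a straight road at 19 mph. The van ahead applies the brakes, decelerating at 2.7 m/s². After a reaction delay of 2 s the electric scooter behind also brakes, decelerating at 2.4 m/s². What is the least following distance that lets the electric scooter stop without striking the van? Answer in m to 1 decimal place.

19 mph × 0.44704 = 8.4938 m/s.
Leader travels v²/(2a_L) = 72.145 / 5.400 = 13.360 m before stopping.
Follower covers v·t_r = 8.4938 × 2 = 16.988 m while reacting, then v²/(2a_F) = 72.145 / 4.800 = 15.030 m while braking, for a total of 16.988 + 15.030 = 32.018 m.
Since a_F ≤ a_L and the follower starts braking later, the follower is never slower than the leader, so the closest approach is when both have stopped.
Minimum gap = 32.018 − 13.360 = 18.658 m.

Minimum gap ≈ 18.7 m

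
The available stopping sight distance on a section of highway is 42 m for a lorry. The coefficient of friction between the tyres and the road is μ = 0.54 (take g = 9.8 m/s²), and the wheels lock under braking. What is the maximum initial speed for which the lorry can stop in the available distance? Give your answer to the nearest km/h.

Maximum speed ≈ 76 km/h

a = μg = 0.54 × 9.8 = 5.292 m/s².
v²/(2a) = d ⇒ v = √(2 × 5.292 × 42) = √444.53 = 21.0839 m/s.
21.0839 m/s × 3.6 = 75.902 km/h.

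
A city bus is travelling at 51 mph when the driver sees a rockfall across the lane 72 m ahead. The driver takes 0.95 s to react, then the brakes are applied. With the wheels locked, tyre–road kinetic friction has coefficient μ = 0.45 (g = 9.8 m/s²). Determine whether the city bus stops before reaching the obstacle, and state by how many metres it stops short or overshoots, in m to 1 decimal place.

51 mph × 0.44704 = 22.7990 m/s.
a = μg = 0.45 × 9.8 = 4.410 m/s².
Reaction distance = 22.7990 × 0.95 = 21.659 m.
Braking distance = v²/(2a) = 519.794 / 8.820 = 58.934 m.
Total stopping distance = 21.659 + 58.934 = 80.593 m, vs 72 m available — it cannot stop in time and overshoots by 80.593 − 72 = 8.593 m.

No — it overshoots by 8.6 m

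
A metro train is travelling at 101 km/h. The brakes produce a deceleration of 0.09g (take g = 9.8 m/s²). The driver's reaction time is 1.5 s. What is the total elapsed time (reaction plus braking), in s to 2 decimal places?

Total time ≈ 33.31 s

101 km/h ÷ 3.6 = 28.0556 m/s.
a = 0.09 × 9.8 = 0.882 m/s².
Braking time = v/a = 28.0556 / 0.882 = 31.809 s.
Total = 1.5 + 31.809 = 33.309 s.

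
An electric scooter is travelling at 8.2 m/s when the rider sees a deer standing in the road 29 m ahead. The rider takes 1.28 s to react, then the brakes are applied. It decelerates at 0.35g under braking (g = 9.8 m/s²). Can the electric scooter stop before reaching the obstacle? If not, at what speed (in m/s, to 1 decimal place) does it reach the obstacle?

Yes — it stops about 8.7 m short of the obstacle, so it never reaches it

a = 0.35 × 9.8 = 3.430 m/s².
Reaction distance = 8.2000 × 1.28 = 10.496 m.
Braking distance = v²/(2a) = 67.240 / 6.860 = 9.802 m.
Total stopping distance = 10.496 + 9.802 = 20.298 m, vs 29 m available — it stops with 29 − 20.298 = 8.702 m to spare.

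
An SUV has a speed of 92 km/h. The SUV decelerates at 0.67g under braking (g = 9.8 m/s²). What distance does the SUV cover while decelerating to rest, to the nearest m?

Braking distance ≈ 50 m

92 km/h ÷ 3.6 = 25.5556 m/s.
a = 0.67 × 9.8 = 6.566 m/s².
Braking distance = v²/(2a) = 25.5556² / (2 × 6.566) = 653.089 / 13.132 = 49.733 m.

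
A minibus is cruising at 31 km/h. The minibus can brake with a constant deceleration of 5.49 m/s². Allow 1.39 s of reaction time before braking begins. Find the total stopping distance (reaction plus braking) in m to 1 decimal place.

Total stopping distance ≈ 18.7 m

31 km/h ÷ 3.6 = 8.6111 m/s.
Reaction distance = v·t_r = 8.6111 × 1.39 = 11.969 m.
Braking distance = v²/(2a) = 8.6111² / (2 × 5.490) = 74.151 / 10.980 = 6.753 m.
Total = 11.969 + 6.753 = 18.722 m.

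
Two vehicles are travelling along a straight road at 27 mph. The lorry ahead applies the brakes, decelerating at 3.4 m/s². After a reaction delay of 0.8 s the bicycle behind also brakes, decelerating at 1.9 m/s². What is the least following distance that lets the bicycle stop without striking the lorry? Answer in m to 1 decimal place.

Minimum gap ≈ 26.6 m

27 mph × 0.44704 = 12.0701 m/s.
Leader travels v²/(2a_L) = 145.687 / 6.800 = 21.425 m before stopping.
Follower covers v·t_r = 12.0701 × 0.8 = 9.656 m while reacting, then v²/(2a_F) = 145.687 / 3.800 = 38.339 m while braking, for a total of 9.656 + 38.339 = 47.995 m.
Since a_F ≤ a_L and the follower starts braking later, the follower is never slower than the leader, so the closest approach is when both have stopped.
Minimum gap = 47.995 − 21.425 = 26.570 m.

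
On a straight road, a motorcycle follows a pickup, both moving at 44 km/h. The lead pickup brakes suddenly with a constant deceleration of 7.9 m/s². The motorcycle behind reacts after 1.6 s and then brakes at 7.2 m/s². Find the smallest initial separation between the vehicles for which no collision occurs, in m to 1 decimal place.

44 km/h ÷ 3.6 = 12.2222 m/s.
Leader travels v²/(2a_L) = 149.382 / 15.800 = 9.455 m before stopping.
Follower covers v·t_r = 12.2222 × 1.6 = 19.556 m while reacting, then v²/(2a_F) = 149.382 / 14.400 = 10.374 m while braking, for a total of 19.556 + 10.374 = 29.930 m.
Since a_F ≤ a_L and the follower starts braking later, the follower is never slower than the leader, so the closest approach is when both have stopped.
Minimum gap = 29.930 − 9.455 = 20.475 m.

Minimum gap ≈ 20.5 m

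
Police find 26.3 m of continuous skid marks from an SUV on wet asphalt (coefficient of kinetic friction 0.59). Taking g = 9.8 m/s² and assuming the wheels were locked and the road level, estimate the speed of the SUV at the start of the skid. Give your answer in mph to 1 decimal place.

Initial speed ≈ 39.0 mph

Deceleration a = μg = 0.59 × 9.8 = 5.782 m/s².
v = √(2a·d) = √(2 × 5.782 × 26.3) = √304.133 = 17.4394 m/s.
= 17.4394 ÷ 0.44704 = 39.011 mph.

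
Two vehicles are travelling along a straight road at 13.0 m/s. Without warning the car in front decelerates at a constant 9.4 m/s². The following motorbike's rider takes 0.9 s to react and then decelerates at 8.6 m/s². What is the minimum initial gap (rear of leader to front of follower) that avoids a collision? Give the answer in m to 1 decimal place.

Minimum gap ≈ 12.5 m

Leader travels v²/(2a_L) = 169.000 / 18.800 = 8.989 m before stopping.
Follower covers v·t_r = 13.0000 × 0.9 = 11.700 m while reacting, then v²/(2a_F) = 169.000 / 17.200 = 9.826 m while braking, for a total of 11.700 + 9.826 = 21.526 m.
Since a_F ≤ a_L and the follower starts braking later, the follower is never slower than the leader, so the closest approach is when both have stopped.
Minimum gap = 21.526 − 8.989 = 12.537 m.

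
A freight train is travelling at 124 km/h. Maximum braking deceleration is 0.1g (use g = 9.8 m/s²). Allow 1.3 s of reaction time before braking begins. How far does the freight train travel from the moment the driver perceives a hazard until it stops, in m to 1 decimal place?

Total stopping distance ≈ 650.1 m

124 km/h ÷ 3.6 = 34.4444 m/s.
a = 0.1 × 9.8 = 0.980 m/s².
Reaction distance = v·t_r = 34.4444 × 1.3 = 44.778 m.
Braking distance = v²/(2a) = 34.4444² / (2 × 0.980) = 1186.417 / 1.960 = 605.315 m.
Total = 44.778 + 605.315 = 650.093 m.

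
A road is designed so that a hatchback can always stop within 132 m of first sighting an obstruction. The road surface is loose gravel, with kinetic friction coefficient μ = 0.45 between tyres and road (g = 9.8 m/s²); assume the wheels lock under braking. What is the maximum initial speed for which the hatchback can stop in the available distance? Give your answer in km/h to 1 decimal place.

a = μg = 0.45 × 9.8 = 4.410 m/s².
v²/(2a) = d ⇒ v = √(2 × 4.410 × 132) = √1164.24 = 34.1210 m/s.
34.1210 m/s × 3.6 = 122.836 km/h.

Maximum speed ≈ 122.8 km/h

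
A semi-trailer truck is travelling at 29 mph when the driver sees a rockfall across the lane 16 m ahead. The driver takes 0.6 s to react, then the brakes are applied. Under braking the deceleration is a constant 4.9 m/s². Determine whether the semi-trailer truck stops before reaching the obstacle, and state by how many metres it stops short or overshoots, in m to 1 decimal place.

29 mph × 0.44704 = 12.9642 m/s.
Reaction distance = 12.9642 × 0.6 = 7.779 m.
Braking distance = v²/(2a) = 168.070 / 9.800 = 17.150 m.
Total stopping distance = 7.779 + 17.150 = 24.929 m, vs 16 m available — it cannot stop in time and overshoots by 24.929 − 16 = 8.929 m.

No — it overshoots by 8.9 m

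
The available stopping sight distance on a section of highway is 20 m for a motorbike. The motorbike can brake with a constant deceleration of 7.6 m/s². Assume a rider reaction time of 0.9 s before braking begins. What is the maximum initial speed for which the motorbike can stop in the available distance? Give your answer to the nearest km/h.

Maximum speed ≈ 43 km/h

Stopping distance: v·t_r + v²/(2a) = 20 with t_r = 0.9 s and a = 7.600 m/s².
So v² + 13.680 v − 304.00 = 0.
Positive root: v = −a·t_r + √((a·t_r)² + 2a·d) = −6.840 + √(46.786 + 304.00) = 11.8893 m/s.
11.8893 m/s × 3.6 = 42.801 km/h.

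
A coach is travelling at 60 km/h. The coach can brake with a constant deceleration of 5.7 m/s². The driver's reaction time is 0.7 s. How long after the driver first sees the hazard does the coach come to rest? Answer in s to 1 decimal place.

Total time ≈ 3.6 s

60 km/h ÷ 3.6 = 16.6667 m/s.
Braking time = v/a = 16.6667 / 5.700 = 2.924 s.
Total = 0.7 + 2.924 = 3.624 s.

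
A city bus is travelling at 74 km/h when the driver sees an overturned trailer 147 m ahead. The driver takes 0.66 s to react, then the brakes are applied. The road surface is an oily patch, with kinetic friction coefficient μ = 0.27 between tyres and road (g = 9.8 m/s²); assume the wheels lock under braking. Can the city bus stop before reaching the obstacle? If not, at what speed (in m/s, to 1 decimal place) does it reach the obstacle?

74 km/h ÷ 3.6 = 20.5556 m/s.
a = μg = 0.27 × 9.8 = 2.646 m/s².
Reaction distance = 20.5556 × 0.66 = 13.567 m.
Braking distance = v²/(2a) = 422.533 / 5.292 = 79.844 m.
Total stopping distance = 13.567 + 79.844 = 93.411 m, vs 147 m available — it stops with 147 − 93.411 = 53.589 m to spare.

Yes — it stops about 53.6 m short of the obstacle, so it never reaches it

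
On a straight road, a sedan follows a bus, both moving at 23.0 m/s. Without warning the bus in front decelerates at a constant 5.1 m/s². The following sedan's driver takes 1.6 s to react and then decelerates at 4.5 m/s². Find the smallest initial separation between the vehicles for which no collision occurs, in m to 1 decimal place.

Leader travels v²/(2a_L) = 529.000 / 10.200 = 51.863 m before stopping.
Follower covers v·t_r = 23.0000 × 1.6 = 36.800 m while reacting, then v²/(2a_F) = 529.000 / 9.000 = 58.778 m while braking, for a total of 36.800 + 58.778 = 95.578 m.
Since a_F ≤ a_L and the follower starts braking later, the follower is never slower than the leader, so the closest approach is when both have stopped.
Minimum gap = 95.578 − 51.863 = 43.715 m.

Minimum gap ≈ 43.7 m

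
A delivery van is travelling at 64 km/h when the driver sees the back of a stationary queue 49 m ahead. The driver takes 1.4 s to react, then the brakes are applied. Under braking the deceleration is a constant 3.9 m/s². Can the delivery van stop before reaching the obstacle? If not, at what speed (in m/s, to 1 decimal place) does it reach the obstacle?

No — it strikes the obstacle at 11.3 m/s

64 km/h ÷ 3.6 = 17.7778 m/s.
Reaction distance = 17.7778 × 1.4 = 24.889 m.
Braking distance needed to stop: v²/(2a) = 316.050 / 7.800 = 40.519 m, so total needed = 24.889 + 40.519 = 65.408 m > 49 m — it cannot stop.
Distance remaining when braking begins: 49 − 24.889 = 24.111 m.
v² = v₀² − 2a·d = 316.050 − 2 × 3.900 × 24.111 = 127.984 m²/s².
v = √127.984 = 11.313 m/s.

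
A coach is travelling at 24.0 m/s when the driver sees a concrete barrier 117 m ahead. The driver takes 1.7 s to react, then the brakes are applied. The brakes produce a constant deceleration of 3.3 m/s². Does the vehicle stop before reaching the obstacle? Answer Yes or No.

No

Reaction distance = 24.0000 × 1.7 = 40.800 m.
Braking distance = v²/(2a) = 576.000 / 6.600 = 87.273 m.
Total stopping distance = 40.800 + 87.273 = 128.073 m, vs 117 m available — it cannot stop in time and overshoots by 128.073 − 117 = 11.073 m.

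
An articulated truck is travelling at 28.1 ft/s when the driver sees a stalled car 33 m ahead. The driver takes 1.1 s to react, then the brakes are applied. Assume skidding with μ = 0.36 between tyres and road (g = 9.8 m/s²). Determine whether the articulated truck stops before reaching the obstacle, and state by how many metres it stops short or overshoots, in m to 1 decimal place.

Yes — it stops 13.2 m short of the obstacle

28.1 ft/s × 0.3048 = 8.5649 m/s.
a = μg = 0.36 × 9.8 = 3.528 m/s².
Reaction distance = 8.5649 × 1.1 = 9.421 m.
Braking distance = v²/(2a) = 73.358 / 7.056 = 10.397 m.
Total stopping distance = 9.421 + 10.397 = 19.818 m, vs 33 m available — it stops with 33 − 19.818 = 13.182 m to spare.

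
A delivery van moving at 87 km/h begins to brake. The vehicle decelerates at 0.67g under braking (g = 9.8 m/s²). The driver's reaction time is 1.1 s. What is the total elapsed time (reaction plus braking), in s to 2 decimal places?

87 km/h ÷ 3.6 = 24.1667 m/s.
a = 0.67 × 9.8 = 6.566 m/s².
Braking time = v/a = 24.1667 / 6.566 = 3.681 s.
Total = 1.1 + 3.681 = 4.781 s.

Total time ≈ 4.78 s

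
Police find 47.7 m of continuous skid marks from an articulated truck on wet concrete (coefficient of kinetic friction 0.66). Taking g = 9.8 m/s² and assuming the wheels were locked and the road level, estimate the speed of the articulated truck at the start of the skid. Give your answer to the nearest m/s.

Initial speed ≈ 25 m/s

Deceleration a = μg = 0.66 × 9.8 = 6.468 m/s².
v = √(2a·d) = √(2 × 6.468 × 47.7) = √617.047 = 24.8404 m/s.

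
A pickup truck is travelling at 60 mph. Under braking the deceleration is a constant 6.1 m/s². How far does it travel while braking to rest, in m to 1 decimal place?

60 mph × 0.44704 = 26.8224 m/s.
Braking distance = v²/(2a) = 26.8224² / (2 × 6.100) = 719.441 / 12.200 = 58.971 m.

Braking distance ≈ 59.0 m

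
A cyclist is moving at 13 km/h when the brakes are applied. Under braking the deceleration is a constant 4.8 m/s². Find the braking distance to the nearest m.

Braking distance ≈ 1 m

13 km/h ÷ 3.6 = 3.6111 m/s.
Braking distance = v²/(2a) = 3.6111² / (2 × 4.800) = 13.040 / 9.600 = 1.358 m.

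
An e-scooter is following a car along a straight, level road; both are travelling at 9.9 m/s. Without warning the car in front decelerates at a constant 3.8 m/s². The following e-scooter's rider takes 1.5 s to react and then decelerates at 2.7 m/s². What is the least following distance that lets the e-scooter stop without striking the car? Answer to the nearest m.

Minimum gap ≈ 20 m

Leader travels v²/(2a_L) = 98.010 / 7.600 = 12.896 m before stopping.
Follower covers v·t_r = 9.9000 × 1.5 = 14.850 m while reacting, then v²/(2a_F) = 98.010 / 5.400 = 18.150 m while braking, for a total of 14.850 + 18.150 = 33.000 m.
Since a_F ≤ a_L and the follower starts braking later, the follower is never slower than the leader, so the closest approach is when both have stopped.
Minimum gap = 33.000 − 12.896 = 20.104 m.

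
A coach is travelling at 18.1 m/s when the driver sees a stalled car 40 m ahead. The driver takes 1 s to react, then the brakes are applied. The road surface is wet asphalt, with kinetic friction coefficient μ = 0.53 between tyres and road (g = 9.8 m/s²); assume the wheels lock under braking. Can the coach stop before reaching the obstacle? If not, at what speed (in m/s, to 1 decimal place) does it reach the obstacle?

No — it strikes the obstacle at 10.0 m/s

a = μg = 0.53 × 9.8 = 5.194 m/s².
Reaction distance = 18.1000 × 1 = 18.100 m.
Braking distance needed to stop: v²/(2a) = 327.610 / 10.388 = 31.537 m, so total needed = 18.100 + 31.537 = 49.637 m > 40 m — it cannot stop.
Distance remaining when braking begins: 40 − 18.100 = 21.900 m.
v² = v₀² − 2a·d = 327.610 − 2 × 5.194 × 21.900 = 100.113 m²/s².
v = √100.113 = 10.006 m/s.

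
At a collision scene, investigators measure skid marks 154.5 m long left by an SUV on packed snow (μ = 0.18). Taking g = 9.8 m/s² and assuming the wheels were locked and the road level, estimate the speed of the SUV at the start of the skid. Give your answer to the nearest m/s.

Deceleration a = μg = 0.18 × 9.8 = 1.764 m/s².
v = √(2a·d) = √(2 × 1.764 × 154.5) = √545.076 = 23.3469 m/s.

Initial speed ≈ 23 m/s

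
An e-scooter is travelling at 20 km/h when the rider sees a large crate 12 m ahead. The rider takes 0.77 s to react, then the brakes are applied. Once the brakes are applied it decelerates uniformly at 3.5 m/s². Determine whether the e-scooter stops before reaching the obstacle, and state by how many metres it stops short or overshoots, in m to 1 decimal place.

20 km/h ÷ 3.6 = 5.5556 m/s.
Reaction distance = 5.5556 × 0.77 = 4.278 m.
Braking distance = v²/(2a) = 30.865 / 7.000 = 4.409 m.
Total stopping distance = 4.278 + 4.409 = 8.687 m, vs 12 m available — it stops with 12 − 8.687 = 3.313 m to spare.

Yes — it stops 3.3 m short of the obstacle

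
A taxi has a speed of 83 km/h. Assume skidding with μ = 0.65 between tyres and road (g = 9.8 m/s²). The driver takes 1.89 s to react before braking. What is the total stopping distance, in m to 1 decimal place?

Total stopping distance ≈ 85.3 m

83 km/h ÷ 3.6 = 23.0556 m/s.
a = μg = 0.65 × 9.8 = 6.370 m/s².
Reaction distance = v·t_r = 23.0556 × 1.89 = 43.575 m.
Braking distance = v²/(2a) = 23.0556² / (2 × 6.370) = 531.561 / 12.740 = 41.724 m.
Total = 43.575 + 41.724 = 85.299 m.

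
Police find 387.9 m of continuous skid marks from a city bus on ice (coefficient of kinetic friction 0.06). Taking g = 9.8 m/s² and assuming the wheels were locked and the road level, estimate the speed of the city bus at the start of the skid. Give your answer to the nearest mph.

Initial speed ≈ 48 mph

Deceleration a = μg = 0.06 × 9.8 = 0.588 m/s².
v = √(2a·d) = √(2 × 0.588 × 387.9) = √456.170 = 21.3581 m/s.
= 21.3581 ÷ 0.44704 = 47.777 mph.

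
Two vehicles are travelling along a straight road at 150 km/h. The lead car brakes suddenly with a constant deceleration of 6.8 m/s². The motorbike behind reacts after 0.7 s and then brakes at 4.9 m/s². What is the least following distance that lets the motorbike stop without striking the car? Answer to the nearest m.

150 km/h ÷ 3.6 = 41.6667 m/s.
Leader travels v²/(2a_L) = 1736.114 / 13.600 = 127.655 m before stopping.
Follower covers v·t_r = 41.6667 × 0.7 = 29.167 m while reacting, then v²/(2a_F) = 1736.114 / 9.800 = 177.154 m while braking, for a total of 29.167 + 177.154 = 206.321 m.
Since a_F ≤ a_L and the follower starts braking later, the follower is never slower than the leader, so the closest approach is when both have stopped.
Minimum gap = 206.321 − 127.655 = 78.666 m.

Minimum gap ≈ 79 m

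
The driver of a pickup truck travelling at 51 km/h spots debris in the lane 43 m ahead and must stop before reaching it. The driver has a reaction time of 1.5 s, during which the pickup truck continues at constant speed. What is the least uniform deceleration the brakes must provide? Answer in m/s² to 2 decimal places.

Required deceleration ≈ 4.61 m/s²

51 km/h ÷ 3.6 = 14.1667 m/s.
Distance covered during reaction = 14.1667 × 1.5 = 21.250 m.
Distance available for braking: 43 − 21.250 = 21.750 m.
v² = 2a·d ⇒ a = v²/(2d) = 14.1667² / (2 × 21.750) = 200.695 / 43.500 = 4.6137 m/s².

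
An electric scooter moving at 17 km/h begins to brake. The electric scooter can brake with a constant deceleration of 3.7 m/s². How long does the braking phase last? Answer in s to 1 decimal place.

Braking time ≈ 1.3 s

17 km/h ÷ 3.6 = 4.7222 m/s.
Braking time = v/a = 4.7222 / 3.700 = 1.276 s.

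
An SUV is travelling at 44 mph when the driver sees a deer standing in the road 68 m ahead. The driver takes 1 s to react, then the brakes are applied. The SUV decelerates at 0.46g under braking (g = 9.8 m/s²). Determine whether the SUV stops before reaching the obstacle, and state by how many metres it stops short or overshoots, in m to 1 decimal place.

44 mph × 0.44704 = 19.6698 m/s.
a = 0.46 × 9.8 = 4.508 m/s².
Reaction distance = 19.6698 × 1 = 19.670 m.
Braking distance = v²/(2a) = 386.901 / 9.016 = 42.913 m.
Total stopping distance = 19.670 + 42.913 = 62.583 m, vs 68 m available — it stops with 68 − 62.583 = 5.417 m to spare.

Yes — it stops 5.4 m short of the obstacle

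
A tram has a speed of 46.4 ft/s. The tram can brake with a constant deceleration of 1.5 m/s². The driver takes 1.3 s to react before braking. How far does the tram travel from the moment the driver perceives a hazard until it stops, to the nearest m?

46.4 ft/s × 0.3048 = 14.1427 m/s.
Reaction distance = v·t_r = 14.1427 × 1.3 = 18.386 m.
Braking distance = v²/(2a) = 14.1427² / (2 × 1.500) = 200.016 / 3.000 = 66.672 m.
Total = 18.386 + 66.672 = 85.058 m.

Total stopping distance ≈ 85 m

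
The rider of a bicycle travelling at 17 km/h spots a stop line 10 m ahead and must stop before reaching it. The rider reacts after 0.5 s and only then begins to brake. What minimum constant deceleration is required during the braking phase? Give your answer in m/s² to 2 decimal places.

Required deceleration ≈ 1.46 m/s²

17 km/h ÷ 3.6 = 4.7222 m/s.
Distance covered during reaction = 4.7222 × 0.5 = 2.361 m.
Distance available for braking: 10 − 2.361 = 7.639 m.
v² = 2a·d ⇒ a = v²/(2d) = 4.7222² / (2 × 7.639) = 22.299 / 15.278 = 1.4595 m/s².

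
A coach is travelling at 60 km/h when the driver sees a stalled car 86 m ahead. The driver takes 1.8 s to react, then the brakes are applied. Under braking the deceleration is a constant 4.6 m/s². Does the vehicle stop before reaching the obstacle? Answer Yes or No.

60 km/h ÷ 3.6 = 16.6667 m/s.
Reaction distance = 16.6667 × 1.8 = 30.000 m.
Braking distance = v²/(2a) = 277.779 / 9.200 = 30.193 m.
Total stopping distance = 30.000 + 30.193 = 60.193 m, vs 86 m available — it stops with 86 − 60.193 = 25.807 m to spare.

Yes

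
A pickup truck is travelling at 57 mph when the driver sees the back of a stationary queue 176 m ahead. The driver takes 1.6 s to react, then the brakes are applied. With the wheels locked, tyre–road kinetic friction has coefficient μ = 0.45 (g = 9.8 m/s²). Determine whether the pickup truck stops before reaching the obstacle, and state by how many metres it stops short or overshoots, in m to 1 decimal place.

57 mph × 0.44704 = 25.4813 m/s.
a = μg = 0.45 × 9.8 = 4.410 m/s².
Reaction distance = 25.4813 × 1.6 = 40.770 m.
Braking distance = v²/(2a) = 649.297 / 8.820 = 73.616 m.
Total stopping distance = 40.770 + 73.616 = 114.386 m, vs 176 m available — it stops with 176 − 114.386 = 61.614 m to spare.

Yes — it stops 61.6 m short of the obstacle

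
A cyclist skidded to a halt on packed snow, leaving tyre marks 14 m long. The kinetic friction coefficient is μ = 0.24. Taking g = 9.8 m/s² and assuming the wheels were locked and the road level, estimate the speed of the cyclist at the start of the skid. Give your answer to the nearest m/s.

Initial speed ≈ 8 m/s

Deceleration a = μg = 0.24 × 9.8 = 2.352 m/s².
v = √(2a·d) = √(2 × 2.352 × 14) = √65.856 = 8.1152 m/s.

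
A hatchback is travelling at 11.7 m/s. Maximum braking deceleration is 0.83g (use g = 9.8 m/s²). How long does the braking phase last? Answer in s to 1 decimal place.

a = 0.83 × 9.8 = 8.134 m/s².
Braking time = v/a = 11.7000 / 8.134 = 1.438 s.

Braking time ≈ 1.4 s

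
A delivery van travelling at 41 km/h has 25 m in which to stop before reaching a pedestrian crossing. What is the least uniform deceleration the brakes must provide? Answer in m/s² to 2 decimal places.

41 km/h ÷ 3.6 = 11.3889 m/s.
v² = 2a·d ⇒ a = v²/(2d) = 11.3889² / (2 × 25.000) = 129.707 / 50.000 = 2.5941 m/s².

Required deceleration ≈ 2.59 m/s²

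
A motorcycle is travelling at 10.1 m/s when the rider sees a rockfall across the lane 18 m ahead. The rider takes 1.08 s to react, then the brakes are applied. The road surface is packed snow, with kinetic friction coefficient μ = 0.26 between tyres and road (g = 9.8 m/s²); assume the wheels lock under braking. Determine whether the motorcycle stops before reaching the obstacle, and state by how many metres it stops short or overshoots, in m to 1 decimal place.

No — it overshoots by 12.9 m

a = μg = 0.26 × 9.8 = 2.548 m/s².
Reaction distance = 10.1000 × 1.08 = 10.908 m.
Braking distance = v²/(2a) = 102.010 / 5.096 = 20.018 m.
Total stopping distance = 10.908 + 20.018 = 30.926 m, vs 18 m available — it cannot stop in time and overshoots by 30.926 − 18 = 12.926 m.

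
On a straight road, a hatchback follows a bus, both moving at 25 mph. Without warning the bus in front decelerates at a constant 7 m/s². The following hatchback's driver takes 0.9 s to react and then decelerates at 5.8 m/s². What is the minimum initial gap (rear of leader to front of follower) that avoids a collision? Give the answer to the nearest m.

Minimum gap ≈ 12 m

25 mph × 0.44704 = 11.1760 m/s.
Leader travels v²/(2a_L) = 124.903 / 14.000 = 8.922 m before stopping.
Follower covers v·t_r = 11.1760 × 0.9 = 10.058 m while reacting, then v²/(2a_F) = 124.903 / 11.600 = 10.768 m while braking, for a total of 10.058 + 10.768 = 20.826 m.
Since a_F ≤ a_L and the follower starts braking later, the follower is never slower than the leader, so the closest approach is when both have stopped.
Minimum gap = 20.826 − 8.922 = 11.904 m.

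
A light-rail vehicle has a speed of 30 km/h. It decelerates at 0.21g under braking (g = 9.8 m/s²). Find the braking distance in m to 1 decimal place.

30 km/h ÷ 3.6 = 8.3333 m/s.
a = 0.21 × 9.8 = 2.058 m/s².
Braking distance = v²/(2a) = 8.3333² / (2 × 2.058) = 69.444 / 4.116 = 16.872 m.

Braking distance ≈ 16.9 m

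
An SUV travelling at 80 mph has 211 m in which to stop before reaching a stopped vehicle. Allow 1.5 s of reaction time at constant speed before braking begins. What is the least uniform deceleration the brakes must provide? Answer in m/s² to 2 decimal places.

Required deceleration ≈ 4.06 m/s²

80 mph × 0.44704 = 35.7632 m/s.
Distance covered during reaction = 35.7632 × 1.5 = 53.645 m.
Distance available for braking: 211 − 53.645 = 157.355 m.
v² = 2a·d ⇒ a = v²/(2d) = 35.7632² / (2 × 157.355) = 1279.006 / 314.710 = 4.0641 m/s².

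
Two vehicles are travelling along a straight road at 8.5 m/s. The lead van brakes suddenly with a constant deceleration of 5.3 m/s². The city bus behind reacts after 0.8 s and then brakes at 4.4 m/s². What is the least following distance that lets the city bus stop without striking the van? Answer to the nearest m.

Minimum gap ≈ 8 m

Leader travels v²/(2a_L) = 72.250 / 10.600 = 6.816 m before stopping.
Follower covers v·t_r = 8.5000 × 0.8 = 6.800 m while reacting, then v²/(2a_F) = 72.250 / 8.800 = 8.210 m while braking, for a total of 6.800 + 8.210 = 15.010 m.
Since a_F ≤ a_L and the follower starts braking later, the follower is never slower than the leader, so the closest approach is when both have stopped.
Minimum gap = 15.010 − 6.816 = 8.194 m.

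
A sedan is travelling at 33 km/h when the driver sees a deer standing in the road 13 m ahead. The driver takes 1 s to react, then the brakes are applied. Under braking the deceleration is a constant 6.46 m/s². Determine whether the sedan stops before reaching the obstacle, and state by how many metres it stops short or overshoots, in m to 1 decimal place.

33 km/h ÷ 3.6 = 9.1667 m/s.
Reaction distance = 9.1667 × 1 = 9.167 m.
Braking distance = v²/(2a) = 84.028 / 12.920 = 6.504 m.
Total stopping distance = 9.167 + 6.504 = 15.671 m, vs 13 m available — it cannot stop in time and overshoots by 15.671 − 13 = 2.671 m.

No — it overshoots by 2.7 m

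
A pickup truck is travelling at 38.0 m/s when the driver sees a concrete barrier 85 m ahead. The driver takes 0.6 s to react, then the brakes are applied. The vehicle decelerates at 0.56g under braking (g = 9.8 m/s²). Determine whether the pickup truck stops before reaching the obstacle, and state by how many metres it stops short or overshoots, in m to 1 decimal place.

a = 0.56 × 9.8 = 5.488 m/s².
Reaction distance = 38.0000 × 0.6 = 22.800 m.
Braking distance = v²/(2a) = 1444.000 / 10.976 = 131.560 m.
Total stopping distance = 22.800 + 131.560 = 154.360 m, vs 85 m available — it cannot stop in time and overshoots by 154.360 − 85 = 69.360 m.

No — it overshoots by 69.4 m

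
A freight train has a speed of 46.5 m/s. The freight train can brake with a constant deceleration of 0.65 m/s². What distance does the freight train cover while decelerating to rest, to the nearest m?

Braking distance ≈ 1663 m

Braking distance = v²/(2a) = 46.5000² / (2 × 0.650) = 2162.250 / 1.300 = 1663.269 m.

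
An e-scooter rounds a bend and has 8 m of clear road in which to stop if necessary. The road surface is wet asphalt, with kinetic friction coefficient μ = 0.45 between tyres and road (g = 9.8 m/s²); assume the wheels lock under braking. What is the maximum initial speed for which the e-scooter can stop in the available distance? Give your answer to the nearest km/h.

a = μg = 0.45 × 9.8 = 4.410 m/s².
v²/(2a) = d ⇒ v = √(2 × 4.410 × 8) = √70.56 = 8.4000 m/s.
8.4000 m/s × 3.6 = 30.240 km/h.

Maximum speed ≈ 30 km/h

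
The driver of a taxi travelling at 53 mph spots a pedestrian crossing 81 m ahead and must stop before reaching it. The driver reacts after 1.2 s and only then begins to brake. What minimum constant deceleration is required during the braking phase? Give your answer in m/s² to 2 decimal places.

53 mph × 0.44704 = 23.6931 m/s.
Distance covered during reaction = 23.6931 × 1.2 = 28.432 m.
Distance available for braking: 81 − 28.432 = 52.568 m.
v² = 2a·d ⇒ a = v²/(2d) = 23.6931² / (2 × 52.568) = 561.363 / 105.136 = 5.3394 m/s².

Required deceleration ≈ 5.34 m/s²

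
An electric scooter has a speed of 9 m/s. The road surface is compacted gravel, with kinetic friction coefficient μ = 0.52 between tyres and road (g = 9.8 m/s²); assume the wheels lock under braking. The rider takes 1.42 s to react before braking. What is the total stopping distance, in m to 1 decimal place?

a = μg = 0.52 × 9.8 = 5.096 m/s².
Reaction distance = v·t_r = 9.0000 × 1.42 = 12.780 m.
Braking distance = v²/(2a) = 9.0000² / (2 × 5.096) = 81.000 / 10.192 = 7.947 m.
Total = 12.780 + 7.947 = 20.727 m.

Total stopping distance ≈ 20.7 m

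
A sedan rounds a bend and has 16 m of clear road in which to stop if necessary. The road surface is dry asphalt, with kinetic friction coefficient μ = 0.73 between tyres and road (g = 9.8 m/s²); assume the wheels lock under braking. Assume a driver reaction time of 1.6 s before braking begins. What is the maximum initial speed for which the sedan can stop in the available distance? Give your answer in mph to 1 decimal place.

a = μg = 0.73 × 9.8 = 7.154 m/s².
Stopping distance: v·t_r + v²/(2a) = 16 with t_r = 1.6 s and a = 7.154 m/s².
So v² + 22.893 v − 228.93 = 0.
Positive root: v = −a·t_r + √((a·t_r)² + 2a·d) = −11.446 + √(131.011 + 228.93) = 7.5261 m/s.
7.5261 m/s ÷ 0.44704 = 16.835 mph.

Maximum speed ≈ 16.8 mph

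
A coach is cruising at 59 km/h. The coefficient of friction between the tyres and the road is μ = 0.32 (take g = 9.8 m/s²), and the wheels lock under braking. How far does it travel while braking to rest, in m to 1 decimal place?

Braking distance ≈ 42.8 m

59 km/h ÷ 3.6 = 16.3889 m/s.
a = μg = 0.32 × 9.8 = 3.136 m/s².
Braking distance = v²/(2a) = 16.3889² / (2 × 3.136) = 268.596 / 6.272 = 42.825 m.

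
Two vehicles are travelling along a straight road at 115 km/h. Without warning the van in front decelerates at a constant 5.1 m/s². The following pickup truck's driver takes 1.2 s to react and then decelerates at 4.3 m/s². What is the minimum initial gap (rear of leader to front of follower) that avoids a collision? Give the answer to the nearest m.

115 km/h ÷ 3.6 = 31.9444 m/s.
Leader travels v²/(2a_L) = 1020.445 / 10.200 = 100.044 m before stopping.
Follower covers v·t_r = 31.9444 × 1.2 = 38.333 m while reacting, then v²/(2a_F) = 1020.445 / 8.600 = 118.656 m while braking, for a total of 38.333 + 118.656 = 156.989 m.
Since a_F ≤ a_L and the follower starts braking later, the follower is never slower than the leader, so the closest approach is when both have stopped.
Minimum gap = 156.989 − 100.044 = 56.945 m.

Minimum gap ≈ 57 m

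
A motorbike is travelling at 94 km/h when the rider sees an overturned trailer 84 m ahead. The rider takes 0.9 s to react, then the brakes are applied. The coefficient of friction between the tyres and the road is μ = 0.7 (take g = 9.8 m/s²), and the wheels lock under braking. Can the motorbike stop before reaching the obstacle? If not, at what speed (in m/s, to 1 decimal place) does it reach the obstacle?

94 km/h ÷ 3.6 = 26.1111 m/s.
a = μg = 0.7 × 9.8 = 6.860 m/s².
Reaction distance = 26.1111 × 0.9 = 23.500 m.
Braking distance = v²/(2a) = 681.790 / 13.720 = 49.693 m.
Total stopping distance = 23.500 + 49.693 = 73.193 m, vs 84 m available — it stops with 84 − 73.193 = 10.807 m to spare.

Yes — it stops about 10.8 m short of the obstacle, so it never reaches it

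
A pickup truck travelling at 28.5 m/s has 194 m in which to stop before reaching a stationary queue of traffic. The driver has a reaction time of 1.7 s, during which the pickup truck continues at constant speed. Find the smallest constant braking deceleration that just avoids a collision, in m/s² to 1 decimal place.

Required deceleration ≈ 2.8 m/s²

Distance covered during reaction = 28.5000 × 1.7 = 48.450 m.
Distance available for braking: 194 − 48.450 = 145.550 m.
v² = 2a·d ⇒ a = v²/(2d) = 28.5000² / (2 × 145.550) = 812.250 / 291.100 = 2.7903 m/s².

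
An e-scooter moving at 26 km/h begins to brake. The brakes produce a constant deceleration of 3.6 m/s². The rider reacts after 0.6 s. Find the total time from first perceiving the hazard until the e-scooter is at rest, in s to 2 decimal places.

26 km/h ÷ 3.6 = 7.2222 m/s.
Braking time = v/a = 7.2222 / 3.600 = 2.006 s.
Total = 0.6 + 2.006 = 2.606 s.

Total time ≈ 2.61 s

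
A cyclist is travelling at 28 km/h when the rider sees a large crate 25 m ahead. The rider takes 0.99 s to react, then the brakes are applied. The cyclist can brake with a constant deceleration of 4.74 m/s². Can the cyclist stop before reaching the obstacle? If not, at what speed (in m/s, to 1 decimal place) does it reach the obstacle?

Yes — it stops about 10.9 m short of the obstacle, so it never reaches it

28 km/h ÷ 3.6 = 7.7778 m/s.
Reaction distance = 7.7778 × 0.99 = 7.700 m.
Braking distance = v²/(2a) = 60.494 / 9.480 = 6.381 m.
Total stopping distance = 7.700 + 6.381 = 14.081 m, vs 25 m available — it stops with 25 − 14.081 = 10.919 m to spare.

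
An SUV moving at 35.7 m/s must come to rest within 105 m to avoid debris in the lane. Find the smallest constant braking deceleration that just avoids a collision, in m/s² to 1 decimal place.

Required deceleration ≈ 6.1 m/s²

v² = 2a·d ⇒ a = v²/(2d) = 35.7000² / (2 × 105.000) = 1274.490 / 210.000 = 6.0690 m/s².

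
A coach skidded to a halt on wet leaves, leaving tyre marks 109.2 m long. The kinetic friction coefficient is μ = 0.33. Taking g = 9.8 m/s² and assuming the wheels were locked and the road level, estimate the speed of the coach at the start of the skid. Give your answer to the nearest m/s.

Initial speed ≈ 27 m/s

Deceleration a = μg = 0.33 × 9.8 = 3.234 m/s².
v = √(2a·d) = √(2 × 3.234 × 109.2) = √706.306 = 26.5764 m/s.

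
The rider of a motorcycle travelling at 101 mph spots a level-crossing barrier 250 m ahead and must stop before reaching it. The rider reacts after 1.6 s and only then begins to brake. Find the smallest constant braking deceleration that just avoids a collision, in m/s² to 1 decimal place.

101 mph × 0.44704 = 45.1510 m/s.
Distance covered during reaction = 45.1510 × 1.6 = 72.242 m.
Distance available for braking: 250 − 72.242 = 177.758 m.
v² = 2a·d ⇒ a = v²/(2d) = 45.1510² / (2 × 177.758) = 2038.613 / 355.516 = 5.7342 m/s².

Required deceleration ≈ 5.7 m/s²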